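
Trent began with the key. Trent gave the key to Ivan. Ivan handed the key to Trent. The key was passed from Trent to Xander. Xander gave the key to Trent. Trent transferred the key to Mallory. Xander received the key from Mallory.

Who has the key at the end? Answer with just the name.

Answer: Xander

Derivation:
Tracking the key through each event:
Start: Trent has the key.
After event 1: Ivan has the key.
After event 2: Trent has the key.
After event 3: Xander has the key.
After event 4: Trent has the key.
After event 5: Mallory has the key.
After event 6: Xander has the key.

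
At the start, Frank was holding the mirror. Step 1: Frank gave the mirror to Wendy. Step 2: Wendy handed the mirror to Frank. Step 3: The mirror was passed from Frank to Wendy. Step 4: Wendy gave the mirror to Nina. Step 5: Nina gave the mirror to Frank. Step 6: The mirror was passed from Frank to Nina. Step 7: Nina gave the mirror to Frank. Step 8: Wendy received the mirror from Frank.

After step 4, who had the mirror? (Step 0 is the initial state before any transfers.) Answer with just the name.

Tracking the mirror holder through step 4:
After step 0 (start): Frank
After step 1: Wendy
After step 2: Frank
After step 3: Wendy
After step 4: Nina

At step 4, the holder is Nina.

Answer: Nina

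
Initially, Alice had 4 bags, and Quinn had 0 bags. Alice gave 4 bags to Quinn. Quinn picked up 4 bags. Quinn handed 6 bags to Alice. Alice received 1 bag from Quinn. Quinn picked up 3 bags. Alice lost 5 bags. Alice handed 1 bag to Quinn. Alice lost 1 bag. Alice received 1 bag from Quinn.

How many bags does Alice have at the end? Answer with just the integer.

Answer: 1

Derivation:
Tracking counts step by step:
Start: Alice=4, Quinn=0
Event 1 (Alice -> Quinn, 4): Alice: 4 -> 0, Quinn: 0 -> 4. State: Alice=0, Quinn=4
Event 2 (Quinn +4): Quinn: 4 -> 8. State: Alice=0, Quinn=8
Event 3 (Quinn -> Alice, 6): Quinn: 8 -> 2, Alice: 0 -> 6. State: Alice=6, Quinn=2
Event 4 (Quinn -> Alice, 1): Quinn: 2 -> 1, Alice: 6 -> 7. State: Alice=7, Quinn=1
Event 5 (Quinn +3): Quinn: 1 -> 4. State: Alice=7, Quinn=4
Event 6 (Alice -5): Alice: 7 -> 2. State: Alice=2, Quinn=4
Event 7 (Alice -> Quinn, 1): Alice: 2 -> 1, Quinn: 4 -> 5. State: Alice=1, Quinn=5
Event 8 (Alice -1): Alice: 1 -> 0. State: Alice=0, Quinn=5
Event 9 (Quinn -> Alice, 1): Quinn: 5 -> 4, Alice: 0 -> 1. State: Alice=1, Quinn=4

Alice's final count: 1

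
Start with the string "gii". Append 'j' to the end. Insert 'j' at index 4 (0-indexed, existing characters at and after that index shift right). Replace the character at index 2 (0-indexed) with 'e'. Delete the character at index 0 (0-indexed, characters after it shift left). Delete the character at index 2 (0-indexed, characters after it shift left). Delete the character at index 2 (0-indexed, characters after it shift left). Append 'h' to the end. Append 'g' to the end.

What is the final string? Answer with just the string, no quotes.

Answer: iehg

Derivation:
Applying each edit step by step:
Start: "gii"
Op 1 (append 'j'): "gii" -> "giij"
Op 2 (insert 'j' at idx 4): "giij" -> "giijj"
Op 3 (replace idx 2: 'i' -> 'e'): "giijj" -> "giejj"
Op 4 (delete idx 0 = 'g'): "giejj" -> "iejj"
Op 5 (delete idx 2 = 'j'): "iejj" -> "iej"
Op 6 (delete idx 2 = 'j'): "iej" -> "ie"
Op 7 (append 'h'): "ie" -> "ieh"
Op 8 (append 'g'): "ieh" -> "iehg"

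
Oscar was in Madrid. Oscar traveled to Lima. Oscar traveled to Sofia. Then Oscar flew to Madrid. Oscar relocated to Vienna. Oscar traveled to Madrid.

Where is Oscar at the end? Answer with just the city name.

Answer: Madrid

Derivation:
Tracking Oscar's location:
Start: Oscar is in Madrid.
After move 1: Madrid -> Lima. Oscar is in Lima.
After move 2: Lima -> Sofia. Oscar is in Sofia.
After move 3: Sofia -> Madrid. Oscar is in Madrid.
After move 4: Madrid -> Vienna. Oscar is in Vienna.
After move 5: Vienna -> Madrid. Oscar is in Madrid.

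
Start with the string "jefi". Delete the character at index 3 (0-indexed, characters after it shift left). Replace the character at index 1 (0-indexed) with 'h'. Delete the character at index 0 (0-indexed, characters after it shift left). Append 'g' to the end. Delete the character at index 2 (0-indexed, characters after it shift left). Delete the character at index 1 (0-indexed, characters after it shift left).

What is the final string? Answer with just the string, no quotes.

Answer: h

Derivation:
Applying each edit step by step:
Start: "jefi"
Op 1 (delete idx 3 = 'i'): "jefi" -> "jef"
Op 2 (replace idx 1: 'e' -> 'h'): "jef" -> "jhf"
Op 3 (delete idx 0 = 'j'): "jhf" -> "hf"
Op 4 (append 'g'): "hf" -> "hfg"
Op 5 (delete idx 2 = 'g'): "hfg" -> "hf"
Op 6 (delete idx 1 = 'f'): "hf" -> "h"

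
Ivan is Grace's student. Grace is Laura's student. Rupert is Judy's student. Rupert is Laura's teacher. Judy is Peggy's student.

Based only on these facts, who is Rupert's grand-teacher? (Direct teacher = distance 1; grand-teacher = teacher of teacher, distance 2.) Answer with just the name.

Answer: Peggy

Derivation:
Reconstructing the teacher chain from the given facts:
  Peggy -> Judy -> Rupert -> Laura -> Grace -> Ivan
(each arrow means 'teacher of the next')
Positions in the chain (0 = top):
  position of Peggy: 0
  position of Judy: 1
  position of Rupert: 2
  position of Laura: 3
  position of Grace: 4
  position of Ivan: 5

Rupert is at position 2; the grand-teacher is 2 steps up the chain, i.e. position 0: Peggy.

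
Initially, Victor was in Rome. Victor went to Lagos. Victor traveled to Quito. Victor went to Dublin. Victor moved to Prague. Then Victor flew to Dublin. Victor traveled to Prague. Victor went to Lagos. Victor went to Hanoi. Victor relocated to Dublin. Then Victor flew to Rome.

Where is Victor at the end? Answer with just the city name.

Answer: Rome

Derivation:
Tracking Victor's location:
Start: Victor is in Rome.
After move 1: Rome -> Lagos. Victor is in Lagos.
After move 2: Lagos -> Quito. Victor is in Quito.
After move 3: Quito -> Dublin. Victor is in Dublin.
After move 4: Dublin -> Prague. Victor is in Prague.
After move 5: Prague -> Dublin. Victor is in Dublin.
After move 6: Dublin -> Prague. Victor is in Prague.
After move 7: Prague -> Lagos. Victor is in Lagos.
After move 8: Lagos -> Hanoi. Victor is in Hanoi.
After move 9: Hanoi -> Dublin. Victor is in Dublin.
After move 10: Dublin -> Rome. Victor is in Rome.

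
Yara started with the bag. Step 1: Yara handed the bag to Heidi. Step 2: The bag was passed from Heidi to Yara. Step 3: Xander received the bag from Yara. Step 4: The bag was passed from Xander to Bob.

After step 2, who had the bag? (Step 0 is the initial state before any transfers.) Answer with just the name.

Tracking the bag holder through step 2:
After step 0 (start): Yara
After step 1: Heidi
After step 2: Yara

At step 2, the holder is Yara.

Answer: Yara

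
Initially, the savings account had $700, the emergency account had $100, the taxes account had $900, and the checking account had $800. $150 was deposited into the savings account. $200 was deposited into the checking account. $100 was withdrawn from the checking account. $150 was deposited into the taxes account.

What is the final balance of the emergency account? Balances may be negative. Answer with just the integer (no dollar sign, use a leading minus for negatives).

Tracking account balances step by step:
Start: savings=700, emergency=100, taxes=900, checking=800
Event 1 (deposit 150 to savings): savings: 700 + 150 = 850. Balances: savings=850, emergency=100, taxes=900, checking=800
Event 2 (deposit 200 to checking): checking: 800 + 200 = 1000. Balances: savings=850, emergency=100, taxes=900, checking=1000
Event 3 (withdraw 100 from checking): checking: 1000 - 100 = 900. Balances: savings=850, emergency=100, taxes=900, checking=900
Event 4 (deposit 150 to taxes): taxes: 900 + 150 = 1050. Balances: savings=850, emergency=100, taxes=1050, checking=900

Final balance of emergency: 100

Answer: 100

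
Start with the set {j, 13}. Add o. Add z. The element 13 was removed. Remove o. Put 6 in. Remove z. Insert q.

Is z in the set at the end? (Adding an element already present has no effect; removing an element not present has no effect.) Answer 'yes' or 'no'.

Answer: no

Derivation:
Tracking the set through each operation:
Start: {13, j}
Event 1 (add o): added. Set: {13, j, o}
Event 2 (add z): added. Set: {13, j, o, z}
Event 3 (remove 13): removed. Set: {j, o, z}
Event 4 (remove o): removed. Set: {j, z}
Event 5 (add 6): added. Set: {6, j, z}
Event 6 (remove z): removed. Set: {6, j}
Event 7 (add q): added. Set: {6, j, q}

Final set: {6, j, q} (size 3)
z is NOT in the final set.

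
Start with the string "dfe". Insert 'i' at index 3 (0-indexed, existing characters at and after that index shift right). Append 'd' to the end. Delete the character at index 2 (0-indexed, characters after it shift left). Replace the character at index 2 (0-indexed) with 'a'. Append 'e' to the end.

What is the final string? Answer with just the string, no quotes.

Applying each edit step by step:
Start: "dfe"
Op 1 (insert 'i' at idx 3): "dfe" -> "dfei"
Op 2 (append 'd'): "dfei" -> "dfeid"
Op 3 (delete idx 2 = 'e'): "dfeid" -> "dfid"
Op 4 (replace idx 2: 'i' -> 'a'): "dfid" -> "dfad"
Op 5 (append 'e'): "dfad" -> "dfade"

Answer: dfade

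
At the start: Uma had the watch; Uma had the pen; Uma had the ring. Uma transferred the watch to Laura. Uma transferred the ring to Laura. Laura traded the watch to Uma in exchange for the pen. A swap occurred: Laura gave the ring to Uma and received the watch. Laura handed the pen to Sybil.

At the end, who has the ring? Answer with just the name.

Tracking all object holders:
Start: watch:Uma, pen:Uma, ring:Uma
Event 1 (give watch: Uma -> Laura). State: watch:Laura, pen:Uma, ring:Uma
Event 2 (give ring: Uma -> Laura). State: watch:Laura, pen:Uma, ring:Laura
Event 3 (swap watch<->pen: now watch:Uma, pen:Laura). State: watch:Uma, pen:Laura, ring:Laura
Event 4 (swap ring<->watch: now ring:Uma, watch:Laura). State: watch:Laura, pen:Laura, ring:Uma
Event 5 (give pen: Laura -> Sybil). State: watch:Laura, pen:Sybil, ring:Uma

Final state: watch:Laura, pen:Sybil, ring:Uma
The ring is held by Uma.

Answer: Uma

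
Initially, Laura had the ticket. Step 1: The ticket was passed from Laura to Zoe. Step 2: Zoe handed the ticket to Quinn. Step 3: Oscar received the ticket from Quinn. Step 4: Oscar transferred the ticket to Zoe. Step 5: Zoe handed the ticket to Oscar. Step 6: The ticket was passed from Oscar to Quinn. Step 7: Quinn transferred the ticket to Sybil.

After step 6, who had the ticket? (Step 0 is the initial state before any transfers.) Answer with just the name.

Tracking the ticket holder through step 6:
After step 0 (start): Laura
After step 1: Zoe
After step 2: Quinn
After step 3: Oscar
After step 4: Zoe
After step 5: Oscar
After step 6: Quinn

At step 6, the holder is Quinn.

Answer: Quinn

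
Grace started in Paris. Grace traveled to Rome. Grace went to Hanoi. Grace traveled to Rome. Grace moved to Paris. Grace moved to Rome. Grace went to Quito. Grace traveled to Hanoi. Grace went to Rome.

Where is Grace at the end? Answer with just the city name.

Tracking Grace's location:
Start: Grace is in Paris.
After move 1: Paris -> Rome. Grace is in Rome.
After move 2: Rome -> Hanoi. Grace is in Hanoi.
After move 3: Hanoi -> Rome. Grace is in Rome.
After move 4: Rome -> Paris. Grace is in Paris.
After move 5: Paris -> Rome. Grace is in Rome.
After move 6: Rome -> Quito. Grace is in Quito.
After move 7: Quito -> Hanoi. Grace is in Hanoi.
After move 8: Hanoi -> Rome. Grace is in Rome.

Answer: Rome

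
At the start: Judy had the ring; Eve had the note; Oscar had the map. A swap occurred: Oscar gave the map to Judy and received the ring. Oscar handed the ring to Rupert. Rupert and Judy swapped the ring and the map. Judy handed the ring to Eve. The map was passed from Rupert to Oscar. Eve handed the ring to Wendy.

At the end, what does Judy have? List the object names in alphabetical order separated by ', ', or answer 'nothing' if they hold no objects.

Answer: nothing

Derivation:
Tracking all object holders:
Start: ring:Judy, note:Eve, map:Oscar
Event 1 (swap map<->ring: now map:Judy, ring:Oscar). State: ring:Oscar, note:Eve, map:Judy
Event 2 (give ring: Oscar -> Rupert). State: ring:Rupert, note:Eve, map:Judy
Event 3 (swap ring<->map: now ring:Judy, map:Rupert). State: ring:Judy, note:Eve, map:Rupert
Event 4 (give ring: Judy -> Eve). State: ring:Eve, note:Eve, map:Rupert
Event 5 (give map: Rupert -> Oscar). State: ring:Eve, note:Eve, map:Oscar
Event 6 (give ring: Eve -> Wendy). State: ring:Wendy, note:Eve, map:Oscar

Final state: ring:Wendy, note:Eve, map:Oscar
Judy holds: (nothing).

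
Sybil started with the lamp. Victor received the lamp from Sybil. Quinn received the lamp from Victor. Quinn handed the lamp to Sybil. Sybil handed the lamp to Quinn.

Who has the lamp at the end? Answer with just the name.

Tracking the lamp through each event:
Start: Sybil has the lamp.
After event 1: Victor has the lamp.
After event 2: Quinn has the lamp.
After event 3: Sybil has the lamp.
After event 4: Quinn has the lamp.

Answer: Quinn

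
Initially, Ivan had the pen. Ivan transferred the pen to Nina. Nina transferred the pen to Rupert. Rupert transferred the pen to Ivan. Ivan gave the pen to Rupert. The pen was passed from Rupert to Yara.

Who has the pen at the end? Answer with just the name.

Answer: Yara

Derivation:
Tracking the pen through each event:
Start: Ivan has the pen.
After event 1: Nina has the pen.
After event 2: Rupert has the pen.
After event 3: Ivan has the pen.
After event 4: Rupert has the pen.
After event 5: Yara has the pen.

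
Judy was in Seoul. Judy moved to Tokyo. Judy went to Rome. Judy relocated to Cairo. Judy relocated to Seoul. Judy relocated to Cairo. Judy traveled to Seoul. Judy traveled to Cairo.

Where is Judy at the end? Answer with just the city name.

Answer: Cairo

Derivation:
Tracking Judy's location:
Start: Judy is in Seoul.
After move 1: Seoul -> Tokyo. Judy is in Tokyo.
After move 2: Tokyo -> Rome. Judy is in Rome.
After move 3: Rome -> Cairo. Judy is in Cairo.
After move 4: Cairo -> Seoul. Judy is in Seoul.
After move 5: Seoul -> Cairo. Judy is in Cairo.
After move 6: Cairo -> Seoul. Judy is in Seoul.
After move 7: Seoul -> Cairo. Judy is in Cairo.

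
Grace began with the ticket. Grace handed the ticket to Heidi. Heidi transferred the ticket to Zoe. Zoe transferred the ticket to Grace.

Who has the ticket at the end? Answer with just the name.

Answer: Grace

Derivation:
Tracking the ticket through each event:
Start: Grace has the ticket.
After event 1: Heidi has the ticket.
After event 2: Zoe has the ticket.
After event 3: Grace has the ticket.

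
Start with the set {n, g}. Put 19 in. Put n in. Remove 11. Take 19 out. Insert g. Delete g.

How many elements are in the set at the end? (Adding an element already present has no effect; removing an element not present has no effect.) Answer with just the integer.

Tracking the set through each operation:
Start: {g, n}
Event 1 (add 19): added. Set: {19, g, n}
Event 2 (add n): already present, no change. Set: {19, g, n}
Event 3 (remove 11): not present, no change. Set: {19, g, n}
Event 4 (remove 19): removed. Set: {g, n}
Event 5 (add g): already present, no change. Set: {g, n}
Event 6 (remove g): removed. Set: {n}

Final set: {n} (size 1)

Answer: 1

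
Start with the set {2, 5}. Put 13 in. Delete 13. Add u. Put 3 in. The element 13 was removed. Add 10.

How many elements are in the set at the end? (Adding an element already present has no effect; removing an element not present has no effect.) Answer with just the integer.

Answer: 5

Derivation:
Tracking the set through each operation:
Start: {2, 5}
Event 1 (add 13): added. Set: {13, 2, 5}
Event 2 (remove 13): removed. Set: {2, 5}
Event 3 (add u): added. Set: {2, 5, u}
Event 4 (add 3): added. Set: {2, 3, 5, u}
Event 5 (remove 13): not present, no change. Set: {2, 3, 5, u}
Event 6 (add 10): added. Set: {10, 2, 3, 5, u}

Final set: {10, 2, 3, 5, u} (size 5)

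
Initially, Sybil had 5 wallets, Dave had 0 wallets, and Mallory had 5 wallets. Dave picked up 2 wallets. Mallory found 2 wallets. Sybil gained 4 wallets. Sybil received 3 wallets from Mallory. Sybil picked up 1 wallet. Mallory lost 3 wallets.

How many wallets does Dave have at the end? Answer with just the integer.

Answer: 2

Derivation:
Tracking counts step by step:
Start: Sybil=5, Dave=0, Mallory=5
Event 1 (Dave +2): Dave: 0 -> 2. State: Sybil=5, Dave=2, Mallory=5
Event 2 (Mallory +2): Mallory: 5 -> 7. State: Sybil=5, Dave=2, Mallory=7
Event 3 (Sybil +4): Sybil: 5 -> 9. State: Sybil=9, Dave=2, Mallory=7
Event 4 (Mallory -> Sybil, 3): Mallory: 7 -> 4, Sybil: 9 -> 12. State: Sybil=12, Dave=2, Mallory=4
Event 5 (Sybil +1): Sybil: 12 -> 13. State: Sybil=13, Dave=2, Mallory=4
Event 6 (Mallory -3): Mallory: 4 -> 1. State: Sybil=13, Dave=2, Mallory=1

Dave's final count: 2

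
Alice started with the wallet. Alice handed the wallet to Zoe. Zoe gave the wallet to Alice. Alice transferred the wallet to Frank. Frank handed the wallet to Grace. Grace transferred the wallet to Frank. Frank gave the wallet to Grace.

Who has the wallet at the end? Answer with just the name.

Answer: Grace

Derivation:
Tracking the wallet through each event:
Start: Alice has the wallet.
After event 1: Zoe has the wallet.
After event 2: Alice has the wallet.
After event 3: Frank has the wallet.
After event 4: Grace has the wallet.
After event 5: Frank has the wallet.
After event 6: Grace has the wallet.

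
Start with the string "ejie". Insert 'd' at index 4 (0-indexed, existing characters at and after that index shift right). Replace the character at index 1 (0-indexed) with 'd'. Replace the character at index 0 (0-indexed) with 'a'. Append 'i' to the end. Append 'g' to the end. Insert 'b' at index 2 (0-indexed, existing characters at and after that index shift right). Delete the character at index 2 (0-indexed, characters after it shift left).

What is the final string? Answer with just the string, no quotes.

Applying each edit step by step:
Start: "ejie"
Op 1 (insert 'd' at idx 4): "ejie" -> "ejied"
Op 2 (replace idx 1: 'j' -> 'd'): "ejied" -> "edied"
Op 3 (replace idx 0: 'e' -> 'a'): "edied" -> "adied"
Op 4 (append 'i'): "adied" -> "adiedi"
Op 5 (append 'g'): "adiedi" -> "adiedig"
Op 6 (insert 'b' at idx 2): "adiedig" -> "adbiedig"
Op 7 (delete idx 2 = 'b'): "adbiedig" -> "adiedig"

Answer: adiedig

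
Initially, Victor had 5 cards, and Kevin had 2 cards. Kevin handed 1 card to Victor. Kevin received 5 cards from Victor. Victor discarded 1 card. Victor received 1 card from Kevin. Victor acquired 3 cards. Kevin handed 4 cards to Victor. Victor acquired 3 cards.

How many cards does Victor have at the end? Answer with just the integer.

Answer: 11

Derivation:
Tracking counts step by step:
Start: Victor=5, Kevin=2
Event 1 (Kevin -> Victor, 1): Kevin: 2 -> 1, Victor: 5 -> 6. State: Victor=6, Kevin=1
Event 2 (Victor -> Kevin, 5): Victor: 6 -> 1, Kevin: 1 -> 6. State: Victor=1, Kevin=6
Event 3 (Victor -1): Victor: 1 -> 0. State: Victor=0, Kevin=6
Event 4 (Kevin -> Victor, 1): Kevin: 6 -> 5, Victor: 0 -> 1. State: Victor=1, Kevin=5
Event 5 (Victor +3): Victor: 1 -> 4. State: Victor=4, Kevin=5
Event 6 (Kevin -> Victor, 4): Kevin: 5 -> 1, Victor: 4 -> 8. State: Victor=8, Kevin=1
Event 7 (Victor +3): Victor: 8 -> 11. State: Victor=11, Kevin=1

Victor's final count: 11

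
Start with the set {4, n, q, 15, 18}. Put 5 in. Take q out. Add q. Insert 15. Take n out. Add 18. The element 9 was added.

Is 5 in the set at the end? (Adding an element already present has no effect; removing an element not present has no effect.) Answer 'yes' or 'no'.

Answer: yes

Derivation:
Tracking the set through each operation:
Start: {15, 18, 4, n, q}
Event 1 (add 5): added. Set: {15, 18, 4, 5, n, q}
Event 2 (remove q): removed. Set: {15, 18, 4, 5, n}
Event 3 (add q): added. Set: {15, 18, 4, 5, n, q}
Event 4 (add 15): already present, no change. Set: {15, 18, 4, 5, n, q}
Event 5 (remove n): removed. Set: {15, 18, 4, 5, q}
Event 6 (add 18): already present, no change. Set: {15, 18, 4, 5, q}
Event 7 (add 9): added. Set: {15, 18, 4, 5, 9, q}

Final set: {15, 18, 4, 5, 9, q} (size 6)
5 is in the final set.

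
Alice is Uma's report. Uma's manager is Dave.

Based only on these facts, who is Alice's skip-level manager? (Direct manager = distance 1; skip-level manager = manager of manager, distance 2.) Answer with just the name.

Reconstructing the manager chain from the given facts:
  Dave -> Uma -> Alice
(each arrow means 'manager of the next')
Positions in the chain (0 = top):
  position of Dave: 0
  position of Uma: 1
  position of Alice: 2

Alice is at position 2; the skip-level manager is 2 steps up the chain, i.e. position 0: Dave.

Answer: Dave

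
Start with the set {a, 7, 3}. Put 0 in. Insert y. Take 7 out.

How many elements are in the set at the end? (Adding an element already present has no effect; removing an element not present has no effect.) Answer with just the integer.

Tracking the set through each operation:
Start: {3, 7, a}
Event 1 (add 0): added. Set: {0, 3, 7, a}
Event 2 (add y): added. Set: {0, 3, 7, a, y}
Event 3 (remove 7): removed. Set: {0, 3, a, y}

Final set: {0, 3, a, y} (size 4)

Answer: 4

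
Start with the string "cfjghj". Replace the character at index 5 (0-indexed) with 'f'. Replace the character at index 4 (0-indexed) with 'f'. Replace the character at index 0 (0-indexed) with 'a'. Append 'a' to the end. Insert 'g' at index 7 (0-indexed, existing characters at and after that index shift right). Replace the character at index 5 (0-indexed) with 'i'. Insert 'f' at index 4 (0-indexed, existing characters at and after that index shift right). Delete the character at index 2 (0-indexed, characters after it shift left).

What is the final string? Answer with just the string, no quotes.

Answer: afgffiag

Derivation:
Applying each edit step by step:
Start: "cfjghj"
Op 1 (replace idx 5: 'j' -> 'f'): "cfjghj" -> "cfjghf"
Op 2 (replace idx 4: 'h' -> 'f'): "cfjghf" -> "cfjgff"
Op 3 (replace idx 0: 'c' -> 'a'): "cfjgff" -> "afjgff"
Op 4 (append 'a'): "afjgff" -> "afjgffa"
Op 5 (insert 'g' at idx 7): "afjgffa" -> "afjgffag"
Op 6 (replace idx 5: 'f' -> 'i'): "afjgffag" -> "afjgfiag"
Op 7 (insert 'f' at idx 4): "afjgfiag" -> "afjgffiag"
Op 8 (delete idx 2 = 'j'): "afjgffiag" -> "afgffiag"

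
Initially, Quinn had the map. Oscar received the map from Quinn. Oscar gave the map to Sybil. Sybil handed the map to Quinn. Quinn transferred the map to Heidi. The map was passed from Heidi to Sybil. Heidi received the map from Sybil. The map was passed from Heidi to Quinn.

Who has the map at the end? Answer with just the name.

Tracking the map through each event:
Start: Quinn has the map.
After event 1: Oscar has the map.
After event 2: Sybil has the map.
After event 3: Quinn has the map.
After event 4: Heidi has the map.
After event 5: Sybil has the map.
After event 6: Heidi has the map.
After event 7: Quinn has the map.

Answer: Quinn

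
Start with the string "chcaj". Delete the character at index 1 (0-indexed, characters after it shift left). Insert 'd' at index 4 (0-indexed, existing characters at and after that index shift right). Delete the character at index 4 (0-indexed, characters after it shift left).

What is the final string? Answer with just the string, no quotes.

Answer: ccaj

Derivation:
Applying each edit step by step:
Start: "chcaj"
Op 1 (delete idx 1 = 'h'): "chcaj" -> "ccaj"
Op 2 (insert 'd' at idx 4): "ccaj" -> "ccajd"
Op 3 (delete idx 4 = 'd'): "ccajd" -> "ccaj"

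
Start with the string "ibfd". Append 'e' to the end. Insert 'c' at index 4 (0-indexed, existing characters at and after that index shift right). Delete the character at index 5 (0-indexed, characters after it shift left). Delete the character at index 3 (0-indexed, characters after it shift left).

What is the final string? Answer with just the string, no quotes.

Answer: ibfc

Derivation:
Applying each edit step by step:
Start: "ibfd"
Op 1 (append 'e'): "ibfd" -> "ibfde"
Op 2 (insert 'c' at idx 4): "ibfde" -> "ibfdce"
Op 3 (delete idx 5 = 'e'): "ibfdce" -> "ibfdc"
Op 4 (delete idx 3 = 'd'): "ibfdc" -> "ibfc"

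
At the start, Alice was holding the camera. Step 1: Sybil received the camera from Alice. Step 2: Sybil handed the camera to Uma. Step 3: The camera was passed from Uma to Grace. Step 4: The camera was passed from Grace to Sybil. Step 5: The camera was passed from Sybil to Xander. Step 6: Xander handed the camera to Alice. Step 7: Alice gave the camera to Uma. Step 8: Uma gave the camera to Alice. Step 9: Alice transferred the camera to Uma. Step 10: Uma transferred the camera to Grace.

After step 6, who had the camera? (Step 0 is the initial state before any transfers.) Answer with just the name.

Tracking the camera holder through step 6:
After step 0 (start): Alice
After step 1: Sybil
After step 2: Uma
After step 3: Grace
After step 4: Sybil
After step 5: Xander
After step 6: Alice

At step 6, the holder is Alice.

Answer: Alice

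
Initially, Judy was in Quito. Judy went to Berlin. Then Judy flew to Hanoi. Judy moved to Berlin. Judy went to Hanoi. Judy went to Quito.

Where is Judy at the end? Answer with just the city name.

Answer: Quito

Derivation:
Tracking Judy's location:
Start: Judy is in Quito.
After move 1: Quito -> Berlin. Judy is in Berlin.
After move 2: Berlin -> Hanoi. Judy is in Hanoi.
After move 3: Hanoi -> Berlin. Judy is in Berlin.
After move 4: Berlin -> Hanoi. Judy is in Hanoi.
After move 5: Hanoi -> Quito. Judy is in Quito.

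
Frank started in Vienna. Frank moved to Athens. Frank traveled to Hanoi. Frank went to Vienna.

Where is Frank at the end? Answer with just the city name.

Tracking Frank's location:
Start: Frank is in Vienna.
After move 1: Vienna -> Athens. Frank is in Athens.
After move 2: Athens -> Hanoi. Frank is in Hanoi.
After move 3: Hanoi -> Vienna. Frank is in Vienna.

Answer: Vienna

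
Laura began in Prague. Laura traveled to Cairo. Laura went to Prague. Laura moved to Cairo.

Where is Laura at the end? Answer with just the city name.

Answer: Cairo

Derivation:
Tracking Laura's location:
Start: Laura is in Prague.
After move 1: Prague -> Cairo. Laura is in Cairo.
After move 2: Cairo -> Prague. Laura is in Prague.
After move 3: Prague -> Cairo. Laura is in Cairo.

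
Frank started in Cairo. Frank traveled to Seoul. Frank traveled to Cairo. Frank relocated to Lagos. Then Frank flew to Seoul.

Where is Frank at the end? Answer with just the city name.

Answer: Seoul

Derivation:
Tracking Frank's location:
Start: Frank is in Cairo.
After move 1: Cairo -> Seoul. Frank is in Seoul.
After move 2: Seoul -> Cairo. Frank is in Cairo.
After move 3: Cairo -> Lagos. Frank is in Lagos.
After move 4: Lagos -> Seoul. Frank is in Seoul.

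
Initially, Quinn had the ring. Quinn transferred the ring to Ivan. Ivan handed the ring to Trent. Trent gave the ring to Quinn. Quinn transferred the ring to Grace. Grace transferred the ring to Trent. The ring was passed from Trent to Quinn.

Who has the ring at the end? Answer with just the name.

Tracking the ring through each event:
Start: Quinn has the ring.
After event 1: Ivan has the ring.
After event 2: Trent has the ring.
After event 3: Quinn has the ring.
After event 4: Grace has the ring.
After event 5: Trent has the ring.
After event 6: Quinn has the ring.

Answer: Quinn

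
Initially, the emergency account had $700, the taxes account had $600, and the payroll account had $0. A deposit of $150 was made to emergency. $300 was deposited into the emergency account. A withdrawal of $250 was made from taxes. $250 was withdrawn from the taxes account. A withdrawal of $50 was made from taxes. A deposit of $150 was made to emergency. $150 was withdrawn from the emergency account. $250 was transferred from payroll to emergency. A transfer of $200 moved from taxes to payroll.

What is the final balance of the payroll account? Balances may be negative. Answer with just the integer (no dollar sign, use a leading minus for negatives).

Tracking account balances step by step:
Start: emergency=700, taxes=600, payroll=0
Event 1 (deposit 150 to emergency): emergency: 700 + 150 = 850. Balances: emergency=850, taxes=600, payroll=0
Event 2 (deposit 300 to emergency): emergency: 850 + 300 = 1150. Balances: emergency=1150, taxes=600, payroll=0
Event 3 (withdraw 250 from taxes): taxes: 600 - 250 = 350. Balances: emergency=1150, taxes=350, payroll=0
Event 4 (withdraw 250 from taxes): taxes: 350 - 250 = 100. Balances: emergency=1150, taxes=100, payroll=0
Event 5 (withdraw 50 from taxes): taxes: 100 - 50 = 50. Balances: emergency=1150, taxes=50, payroll=0
Event 6 (deposit 150 to emergency): emergency: 1150 + 150 = 1300. Balances: emergency=1300, taxes=50, payroll=0
Event 7 (withdraw 150 from emergency): emergency: 1300 - 150 = 1150. Balances: emergency=1150, taxes=50, payroll=0
Event 8 (transfer 250 payroll -> emergency): payroll: 0 - 250 = -250, emergency: 1150 + 250 = 1400. Balances: emergency=1400, taxes=50, payroll=-250
Event 9 (transfer 200 taxes -> payroll): taxes: 50 - 200 = -150, payroll: -250 + 200 = -50. Balances: emergency=1400, taxes=-150, payroll=-50

Final balance of payroll: -50

Answer: -50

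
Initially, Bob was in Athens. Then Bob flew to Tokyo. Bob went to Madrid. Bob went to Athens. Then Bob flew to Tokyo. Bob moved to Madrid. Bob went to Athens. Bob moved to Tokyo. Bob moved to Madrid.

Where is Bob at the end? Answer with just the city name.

Tracking Bob's location:
Start: Bob is in Athens.
After move 1: Athens -> Tokyo. Bob is in Tokyo.
After move 2: Tokyo -> Madrid. Bob is in Madrid.
After move 3: Madrid -> Athens. Bob is in Athens.
After move 4: Athens -> Tokyo. Bob is in Tokyo.
After move 5: Tokyo -> Madrid. Bob is in Madrid.
After move 6: Madrid -> Athens. Bob is in Athens.
After move 7: Athens -> Tokyo. Bob is in Tokyo.
After move 8: Tokyo -> Madrid. Bob is in Madrid.

Answer: Madrid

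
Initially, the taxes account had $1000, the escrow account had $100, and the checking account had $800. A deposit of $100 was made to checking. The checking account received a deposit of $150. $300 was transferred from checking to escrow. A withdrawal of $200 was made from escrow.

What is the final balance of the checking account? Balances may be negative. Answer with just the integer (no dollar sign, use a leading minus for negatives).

Tracking account balances step by step:
Start: taxes=1000, escrow=100, checking=800
Event 1 (deposit 100 to checking): checking: 800 + 100 = 900. Balances: taxes=1000, escrow=100, checking=900
Event 2 (deposit 150 to checking): checking: 900 + 150 = 1050. Balances: taxes=1000, escrow=100, checking=1050
Event 3 (transfer 300 checking -> escrow): checking: 1050 - 300 = 750, escrow: 100 + 300 = 400. Balances: taxes=1000, escrow=400, checking=750
Event 4 (withdraw 200 from escrow): escrow: 400 - 200 = 200. Balances: taxes=1000, escrow=200, checking=750

Final balance of checking: 750

Answer: 750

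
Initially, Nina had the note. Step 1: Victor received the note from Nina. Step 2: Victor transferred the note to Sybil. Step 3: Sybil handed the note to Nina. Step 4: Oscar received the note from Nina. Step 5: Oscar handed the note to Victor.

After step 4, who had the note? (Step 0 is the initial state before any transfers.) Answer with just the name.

Tracking the note holder through step 4:
After step 0 (start): Nina
After step 1: Victor
After step 2: Sybil
After step 3: Nina
After step 4: Oscar

At step 4, the holder is Oscar.

Answer: Oscar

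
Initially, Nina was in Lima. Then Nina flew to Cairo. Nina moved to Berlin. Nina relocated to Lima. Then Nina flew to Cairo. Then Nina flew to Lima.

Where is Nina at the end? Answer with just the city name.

Tracking Nina's location:
Start: Nina is in Lima.
After move 1: Lima -> Cairo. Nina is in Cairo.
After move 2: Cairo -> Berlin. Nina is in Berlin.
After move 3: Berlin -> Lima. Nina is in Lima.
After move 4: Lima -> Cairo. Nina is in Cairo.
After move 5: Cairo -> Lima. Nina is in Lima.

Answer: Lima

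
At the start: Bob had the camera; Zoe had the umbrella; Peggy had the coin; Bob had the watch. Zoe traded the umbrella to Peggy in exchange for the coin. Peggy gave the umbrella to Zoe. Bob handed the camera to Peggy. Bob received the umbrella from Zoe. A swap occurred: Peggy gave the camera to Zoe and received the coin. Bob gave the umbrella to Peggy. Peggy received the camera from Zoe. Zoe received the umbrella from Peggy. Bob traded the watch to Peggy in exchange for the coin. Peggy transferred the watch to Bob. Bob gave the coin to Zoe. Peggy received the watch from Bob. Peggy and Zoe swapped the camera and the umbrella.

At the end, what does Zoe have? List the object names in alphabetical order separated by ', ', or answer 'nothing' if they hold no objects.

Tracking all object holders:
Start: camera:Bob, umbrella:Zoe, coin:Peggy, watch:Bob
Event 1 (swap umbrella<->coin: now umbrella:Peggy, coin:Zoe). State: camera:Bob, umbrella:Peggy, coin:Zoe, watch:Bob
Event 2 (give umbrella: Peggy -> Zoe). State: camera:Bob, umbrella:Zoe, coin:Zoe, watch:Bob
Event 3 (give camera: Bob -> Peggy). State: camera:Peggy, umbrella:Zoe, coin:Zoe, watch:Bob
Event 4 (give umbrella: Zoe -> Bob). State: camera:Peggy, umbrella:Bob, coin:Zoe, watch:Bob
Event 5 (swap camera<->coin: now camera:Zoe, coin:Peggy). State: camera:Zoe, umbrella:Bob, coin:Peggy, watch:Bob
Event 6 (give umbrella: Bob -> Peggy). State: camera:Zoe, umbrella:Peggy, coin:Peggy, watch:Bob
Event 7 (give camera: Zoe -> Peggy). State: camera:Peggy, umbrella:Peggy, coin:Peggy, watch:Bob
Event 8 (give umbrella: Peggy -> Zoe). State: camera:Peggy, umbrella:Zoe, coin:Peggy, watch:Bob
Event 9 (swap watch<->coin: now watch:Peggy, coin:Bob). State: camera:Peggy, umbrella:Zoe, coin:Bob, watch:Peggy
Event 10 (give watch: Peggy -> Bob). State: camera:Peggy, umbrella:Zoe, coin:Bob, watch:Bob
Event 11 (give coin: Bob -> Zoe). State: camera:Peggy, umbrella:Zoe, coin:Zoe, watch:Bob
Event 12 (give watch: Bob -> Peggy). State: camera:Peggy, umbrella:Zoe, coin:Zoe, watch:Peggy
Event 13 (swap camera<->umbrella: now camera:Zoe, umbrella:Peggy). State: camera:Zoe, umbrella:Peggy, coin:Zoe, watch:Peggy

Final state: camera:Zoe, umbrella:Peggy, coin:Zoe, watch:Peggy
Zoe holds: camera, coin.

Answer: camera, coin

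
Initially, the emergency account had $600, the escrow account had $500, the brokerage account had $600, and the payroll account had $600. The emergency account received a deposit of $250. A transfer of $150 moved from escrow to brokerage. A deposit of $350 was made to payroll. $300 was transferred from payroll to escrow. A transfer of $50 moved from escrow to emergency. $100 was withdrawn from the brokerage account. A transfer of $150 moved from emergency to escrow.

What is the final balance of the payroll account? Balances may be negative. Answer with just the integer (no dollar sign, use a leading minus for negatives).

Answer: 650

Derivation:
Tracking account balances step by step:
Start: emergency=600, escrow=500, brokerage=600, payroll=600
Event 1 (deposit 250 to emergency): emergency: 600 + 250 = 850. Balances: emergency=850, escrow=500, brokerage=600, payroll=600
Event 2 (transfer 150 escrow -> brokerage): escrow: 500 - 150 = 350, brokerage: 600 + 150 = 750. Balances: emergency=850, escrow=350, brokerage=750, payroll=600
Event 3 (deposit 350 to payroll): payroll: 600 + 350 = 950. Balances: emergency=850, escrow=350, brokerage=750, payroll=950
Event 4 (transfer 300 payroll -> escrow): payroll: 950 - 300 = 650, escrow: 350 + 300 = 650. Balances: emergency=850, escrow=650, brokerage=750, payroll=650
Event 5 (transfer 50 escrow -> emergency): escrow: 650 - 50 = 600, emergency: 850 + 50 = 900. Balances: emergency=900, escrow=600, brokerage=750, payroll=650
Event 6 (withdraw 100 from brokerage): brokerage: 750 - 100 = 650. Balances: emergency=900, escrow=600, brokerage=650, payroll=650
Event 7 (transfer 150 emergency -> escrow): emergency: 900 - 150 = 750, escrow: 600 + 150 = 750. Balances: emergency=750, escrow=750, brokerage=650, payroll=650

Final balance of payroll: 650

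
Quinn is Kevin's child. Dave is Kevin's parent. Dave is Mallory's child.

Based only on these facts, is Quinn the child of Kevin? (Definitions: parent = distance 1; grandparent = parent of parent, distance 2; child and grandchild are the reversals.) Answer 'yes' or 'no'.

Reconstructing the parent chain from the given facts:
  Mallory -> Dave -> Kevin -> Quinn
(each arrow means 'parent of the next')
Positions in the chain (0 = top):
  position of Mallory: 0
  position of Dave: 1
  position of Kevin: 2
  position of Quinn: 3

Quinn is at position 3, Kevin is at position 2; signed distance (j - i) = -1.
'child' requires j - i = -1. Actual distance is -1, so the relation HOLDS.

Answer: yes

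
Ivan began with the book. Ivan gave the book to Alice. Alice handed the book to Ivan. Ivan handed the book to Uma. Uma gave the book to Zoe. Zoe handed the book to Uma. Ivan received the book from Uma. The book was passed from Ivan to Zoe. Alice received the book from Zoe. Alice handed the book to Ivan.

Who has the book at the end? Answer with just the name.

Answer: Ivan

Derivation:
Tracking the book through each event:
Start: Ivan has the book.
After event 1: Alice has the book.
After event 2: Ivan has the book.
After event 3: Uma has the book.
After event 4: Zoe has the book.
After event 5: Uma has the book.
After event 6: Ivan has the book.
After event 7: Zoe has the book.
After event 8: Alice has the book.
After event 9: Ivan has the book.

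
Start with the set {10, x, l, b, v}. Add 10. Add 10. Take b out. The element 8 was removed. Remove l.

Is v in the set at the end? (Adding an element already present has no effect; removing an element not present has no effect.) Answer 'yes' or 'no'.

Tracking the set through each operation:
Start: {10, b, l, v, x}
Event 1 (add 10): already present, no change. Set: {10, b, l, v, x}
Event 2 (add 10): already present, no change. Set: {10, b, l, v, x}
Event 3 (remove b): removed. Set: {10, l, v, x}
Event 4 (remove 8): not present, no change. Set: {10, l, v, x}
Event 5 (remove l): removed. Set: {10, v, x}

Final set: {10, v, x} (size 3)
v is in the final set.

Answer: yes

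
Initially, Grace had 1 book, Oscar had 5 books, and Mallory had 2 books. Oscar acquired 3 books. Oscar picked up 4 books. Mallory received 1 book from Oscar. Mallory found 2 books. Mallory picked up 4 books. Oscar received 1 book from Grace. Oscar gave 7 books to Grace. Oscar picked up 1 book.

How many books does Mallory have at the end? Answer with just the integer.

Tracking counts step by step:
Start: Grace=1, Oscar=5, Mallory=2
Event 1 (Oscar +3): Oscar: 5 -> 8. State: Grace=1, Oscar=8, Mallory=2
Event 2 (Oscar +4): Oscar: 8 -> 12. State: Grace=1, Oscar=12, Mallory=2
Event 3 (Oscar -> Mallory, 1): Oscar: 12 -> 11, Mallory: 2 -> 3. State: Grace=1, Oscar=11, Mallory=3
Event 4 (Mallory +2): Mallory: 3 -> 5. State: Grace=1, Oscar=11, Mallory=5
Event 5 (Mallory +4): Mallory: 5 -> 9. State: Grace=1, Oscar=11, Mallory=9
Event 6 (Grace -> Oscar, 1): Grace: 1 -> 0, Oscar: 11 -> 12. State: Grace=0, Oscar=12, Mallory=9
Event 7 (Oscar -> Grace, 7): Oscar: 12 -> 5, Grace: 0 -> 7. State: Grace=7, Oscar=5, Mallory=9
Event 8 (Oscar +1): Oscar: 5 -> 6. State: Grace=7, Oscar=6, Mallory=9

Mallory's final count: 9

Answer: 9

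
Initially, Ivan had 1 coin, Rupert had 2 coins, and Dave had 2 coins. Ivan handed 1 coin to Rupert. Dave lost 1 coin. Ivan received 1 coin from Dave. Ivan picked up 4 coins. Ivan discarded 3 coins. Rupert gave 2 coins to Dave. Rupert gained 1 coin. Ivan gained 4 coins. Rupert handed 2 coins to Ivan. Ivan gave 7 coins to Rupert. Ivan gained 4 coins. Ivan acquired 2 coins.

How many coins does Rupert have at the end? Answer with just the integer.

Tracking counts step by step:
Start: Ivan=1, Rupert=2, Dave=2
Event 1 (Ivan -> Rupert, 1): Ivan: 1 -> 0, Rupert: 2 -> 3. State: Ivan=0, Rupert=3, Dave=2
Event 2 (Dave -1): Dave: 2 -> 1. State: Ivan=0, Rupert=3, Dave=1
Event 3 (Dave -> Ivan, 1): Dave: 1 -> 0, Ivan: 0 -> 1. State: Ivan=1, Rupert=3, Dave=0
Event 4 (Ivan +4): Ivan: 1 -> 5. State: Ivan=5, Rupert=3, Dave=0
Event 5 (Ivan -3): Ivan: 5 -> 2. State: Ivan=2, Rupert=3, Dave=0
Event 6 (Rupert -> Dave, 2): Rupert: 3 -> 1, Dave: 0 -> 2. State: Ivan=2, Rupert=1, Dave=2
Event 7 (Rupert +1): Rupert: 1 -> 2. State: Ivan=2, Rupert=2, Dave=2
Event 8 (Ivan +4): Ivan: 2 -> 6. State: Ivan=6, Rupert=2, Dave=2
Event 9 (Rupert -> Ivan, 2): Rupert: 2 -> 0, Ivan: 6 -> 8. State: Ivan=8, Rupert=0, Dave=2
Event 10 (Ivan -> Rupert, 7): Ivan: 8 -> 1, Rupert: 0 -> 7. State: Ivan=1, Rupert=7, Dave=2
Event 11 (Ivan +4): Ivan: 1 -> 5. State: Ivan=5, Rupert=7, Dave=2
Event 12 (Ivan +2): Ivan: 5 -> 7. State: Ivan=7, Rupert=7, Dave=2

Rupert's final count: 7

Answer: 7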